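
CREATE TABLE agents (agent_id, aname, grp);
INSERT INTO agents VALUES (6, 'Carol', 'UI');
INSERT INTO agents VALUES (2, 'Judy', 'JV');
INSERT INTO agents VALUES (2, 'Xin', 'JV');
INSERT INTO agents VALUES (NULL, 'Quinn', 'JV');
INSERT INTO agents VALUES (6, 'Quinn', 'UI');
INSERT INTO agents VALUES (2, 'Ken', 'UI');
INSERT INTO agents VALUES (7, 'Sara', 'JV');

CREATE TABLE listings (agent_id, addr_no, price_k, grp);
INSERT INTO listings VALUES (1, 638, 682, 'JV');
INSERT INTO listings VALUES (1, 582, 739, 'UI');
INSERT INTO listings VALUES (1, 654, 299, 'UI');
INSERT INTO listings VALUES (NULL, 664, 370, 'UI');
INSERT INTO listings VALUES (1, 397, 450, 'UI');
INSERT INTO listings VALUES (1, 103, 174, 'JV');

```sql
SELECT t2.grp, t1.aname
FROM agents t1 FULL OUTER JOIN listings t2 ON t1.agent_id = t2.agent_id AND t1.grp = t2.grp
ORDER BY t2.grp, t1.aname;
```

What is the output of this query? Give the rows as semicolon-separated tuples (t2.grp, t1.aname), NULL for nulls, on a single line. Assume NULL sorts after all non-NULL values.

(JV, NULL); (JV, NULL); (UI, NULL); (UI, NULL); (UI, NULL); (UI, NULL); (NULL, Carol); (NULL, Judy); (NULL, Ken); (NULL, Quinn); (NULL, Quinn); (NULL, Sara); (NULL, Xin)

FULL OUTER JOIN keeps every row from both sides; unmatched rows get NULL for the other side's columns.
Matching on t1.agent_id = t2.agent_id AND t1.grp = t2.grp. A NULL in a compared column never satisfies the condition.
- t1 (agent_id=6, grp=UI) has no partner → padded with NULL.
- t1 (agent_id=2, grp=JV) has no partner → padded with NULL.
- t1 (agent_id=2, grp=JV) has no partner → padded with NULL.
- t1 (agent_id=NULL, grp=JV) has no partner → padded with NULL.
- t1 (agent_id=6, grp=UI) has no partner → padded with NULL.
- t1 (agent_id=2, grp=UI) has no partner → padded with NULL.
- t1 (agent_id=7, grp=JV) has no partner → padded with NULL.
- 6 row(s) from t2 found no t1 partner → padded with NULL.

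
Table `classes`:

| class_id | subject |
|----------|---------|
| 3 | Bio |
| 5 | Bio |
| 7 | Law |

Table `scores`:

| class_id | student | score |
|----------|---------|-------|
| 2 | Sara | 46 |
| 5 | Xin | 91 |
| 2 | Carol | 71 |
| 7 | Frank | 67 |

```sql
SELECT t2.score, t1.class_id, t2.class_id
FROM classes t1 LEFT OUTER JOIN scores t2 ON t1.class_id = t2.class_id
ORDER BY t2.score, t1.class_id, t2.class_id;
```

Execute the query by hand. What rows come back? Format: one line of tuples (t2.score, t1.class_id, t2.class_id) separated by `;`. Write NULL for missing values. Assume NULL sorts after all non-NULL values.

(67, 7, 7); (91, 5, 5); (NULL, 3, NULL)

LEFT JOIN keeps every row from `classes`; unmatched rows get NULL for `scores`'s columns.
Matching on t1.class_id = t2.class_id.
- t1 (class_id=3) has no partner → padded with NULL.
- t1 (class_id=5) pairs with 1 row(s) of t2.
- t1 (class_id=7) pairs with 1 row(s) of t2.
After projecting and ordering:
t2.score | t1.class_id | t2.class_id
67 | 7 | 7
91 | 5 | 5
NULL | 3 | NULL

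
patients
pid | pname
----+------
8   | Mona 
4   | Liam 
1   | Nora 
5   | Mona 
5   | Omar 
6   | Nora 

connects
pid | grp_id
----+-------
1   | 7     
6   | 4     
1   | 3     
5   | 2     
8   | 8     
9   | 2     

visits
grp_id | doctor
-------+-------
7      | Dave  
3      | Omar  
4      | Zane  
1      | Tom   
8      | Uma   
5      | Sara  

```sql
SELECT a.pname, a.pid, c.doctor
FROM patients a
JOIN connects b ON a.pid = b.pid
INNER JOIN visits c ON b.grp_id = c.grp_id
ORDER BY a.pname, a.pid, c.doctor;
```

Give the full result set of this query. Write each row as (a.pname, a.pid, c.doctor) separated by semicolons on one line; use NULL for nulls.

(Mona, 8, Uma); (Nora, 1, Dave); (Nora, 1, Omar); (Nora, 6, Zane)

Step 1 — a INNER JOIN b on pid → 6 row(s).
Then INNER JOIN `visits c` on grp_id: keep only rows whose b.grp_id appears in c.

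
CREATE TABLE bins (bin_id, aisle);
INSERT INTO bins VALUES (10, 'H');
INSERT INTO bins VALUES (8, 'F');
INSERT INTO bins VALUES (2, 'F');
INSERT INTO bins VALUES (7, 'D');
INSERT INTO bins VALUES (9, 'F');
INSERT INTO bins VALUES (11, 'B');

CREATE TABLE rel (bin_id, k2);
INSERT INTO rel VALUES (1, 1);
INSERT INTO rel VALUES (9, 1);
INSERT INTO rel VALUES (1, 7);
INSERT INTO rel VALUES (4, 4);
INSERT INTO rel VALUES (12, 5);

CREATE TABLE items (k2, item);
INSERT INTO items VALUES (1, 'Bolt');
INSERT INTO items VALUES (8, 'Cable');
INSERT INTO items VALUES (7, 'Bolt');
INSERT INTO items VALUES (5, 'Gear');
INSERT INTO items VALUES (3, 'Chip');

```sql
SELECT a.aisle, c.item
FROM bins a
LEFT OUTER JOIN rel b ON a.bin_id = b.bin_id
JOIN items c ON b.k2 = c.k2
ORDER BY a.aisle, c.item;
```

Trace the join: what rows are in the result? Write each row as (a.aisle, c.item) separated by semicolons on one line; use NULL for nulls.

(F, Bolt)

Joins associate left-to-right: bins LEFT JOIN rel on bin_id gives 6 intermediate row(s).
Then INNER JOIN `items c` on k2: keep only rows whose b.k2 appears in c.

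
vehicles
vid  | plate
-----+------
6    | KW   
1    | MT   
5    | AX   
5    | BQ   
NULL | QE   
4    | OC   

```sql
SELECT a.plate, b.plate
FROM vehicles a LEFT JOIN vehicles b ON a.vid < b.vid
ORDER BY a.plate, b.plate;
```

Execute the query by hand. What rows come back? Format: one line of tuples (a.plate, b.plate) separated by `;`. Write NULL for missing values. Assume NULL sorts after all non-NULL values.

(AX, KW); (BQ, KW); (KW, NULL); (MT, AX); (MT, BQ); (MT, KW); (MT, OC); (OC, AX); (OC, BQ); (OC, KW); (QE, NULL)

LEFT JOIN keeps every row from `vehicles a`; unmatched rows get NULL for `vehicles b`'s columns.
Matching on a.vid < b.vid. A NULL in a compared column never satisfies the condition.
- a row (vid=6): no match → kept, b columns NULL.
- a row (vid=1): matches 4 b row(s) → 4 output row(s).
- a row (vid=5): matches 1 b row(s) → 1 output row(s).
- a row (vid=5): matches 1 b row(s) → 1 output row(s).
- a row (vid=NULL): no match → kept, b columns NULL.
- a row (vid=4): matches 3 b row(s) → 3 output row(s).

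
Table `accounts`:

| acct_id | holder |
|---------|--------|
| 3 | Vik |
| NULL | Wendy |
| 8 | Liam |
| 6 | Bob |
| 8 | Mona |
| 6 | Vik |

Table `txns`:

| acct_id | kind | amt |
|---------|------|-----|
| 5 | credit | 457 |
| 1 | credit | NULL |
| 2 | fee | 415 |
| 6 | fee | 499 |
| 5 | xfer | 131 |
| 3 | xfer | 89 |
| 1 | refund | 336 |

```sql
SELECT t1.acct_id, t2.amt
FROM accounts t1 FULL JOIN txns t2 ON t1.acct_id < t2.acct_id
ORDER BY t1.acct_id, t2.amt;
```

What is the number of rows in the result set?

12

FULL OUTER JOIN keeps every row from both sides; unmatched rows get NULL for the other side's columns.
Matching on t1.acct_id < t2.acct_id. A NULL in a compared column never satisfies the condition.
- t1 row (acct_id=3): matches 3 t2 row(s) → 3 output row(s).
- t1 row (acct_id=NULL): no match → kept, t2 columns NULL.
- t1 row (acct_id=8): no match → kept, t2 columns NULL.
- t1 row (acct_id=6): no match → kept, t2 columns NULL.
- t1 row (acct_id=8): no match → kept, t2 columns NULL.
- t1 row (acct_id=6): no match → kept, t2 columns NULL.
- plus 4 unmatched t2 row(s), each kept with NULL t1 columns.
Total: 3 matched + 9 padded = 12 rows.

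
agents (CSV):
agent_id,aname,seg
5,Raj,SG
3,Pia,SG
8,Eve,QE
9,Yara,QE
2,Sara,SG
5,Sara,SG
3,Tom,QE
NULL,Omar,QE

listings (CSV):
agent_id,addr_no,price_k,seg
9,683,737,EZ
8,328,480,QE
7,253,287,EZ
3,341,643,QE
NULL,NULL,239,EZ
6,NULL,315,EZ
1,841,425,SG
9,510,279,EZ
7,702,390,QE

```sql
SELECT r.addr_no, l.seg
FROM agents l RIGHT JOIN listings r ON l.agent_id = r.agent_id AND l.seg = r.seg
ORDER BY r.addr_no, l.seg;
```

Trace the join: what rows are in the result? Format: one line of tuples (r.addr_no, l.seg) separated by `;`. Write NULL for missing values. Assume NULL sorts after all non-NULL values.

(253, NULL); (328, QE); (341, QE); (510, NULL); (683, NULL); (702, NULL); (841, NULL); (NULL, NULL); (NULL, NULL)

RIGHT JOIN keeps every row from `listings`; unmatched rows get NULL for `agents`'s columns.
Matching on l.agent_id = r.agent_id AND l.seg = r.seg. A NULL in a compared column never satisfies the condition.
Matched pairs: 2; unmatched r rows kept: 7.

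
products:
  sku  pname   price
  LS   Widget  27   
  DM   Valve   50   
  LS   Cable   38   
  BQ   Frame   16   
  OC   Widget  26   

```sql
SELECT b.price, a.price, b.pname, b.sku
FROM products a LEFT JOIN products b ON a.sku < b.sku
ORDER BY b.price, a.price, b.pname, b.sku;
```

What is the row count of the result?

10

LEFT JOIN keeps every row from `products a`; unmatched rows get NULL for `products b`'s columns.
Matching on a.sku < b.sku.
- a[0] sku=LS → 1 match(es) in b → 1 row(s).
- a[1] sku=DM → 3 match(es) in b → 3 row(s).
- a[2] sku=LS → 1 match(es) in b → 1 row(s).
- a[3] sku=BQ → 4 match(es) in b → 4 row(s).
- a[4] sku=OC → no match; kept with NULLs on the b side.
Total: 9 matched + 1 padded = 10 rows.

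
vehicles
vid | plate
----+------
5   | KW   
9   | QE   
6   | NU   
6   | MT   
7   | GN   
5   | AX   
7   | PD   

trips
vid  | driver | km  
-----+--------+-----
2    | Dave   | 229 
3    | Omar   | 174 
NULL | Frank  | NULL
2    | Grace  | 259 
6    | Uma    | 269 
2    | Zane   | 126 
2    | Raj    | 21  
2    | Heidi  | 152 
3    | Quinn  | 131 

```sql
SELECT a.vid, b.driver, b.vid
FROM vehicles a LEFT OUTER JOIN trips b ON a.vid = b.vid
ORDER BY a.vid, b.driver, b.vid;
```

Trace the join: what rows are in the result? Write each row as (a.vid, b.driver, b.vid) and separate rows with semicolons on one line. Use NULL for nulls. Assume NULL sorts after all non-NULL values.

(5, NULL, NULL); (5, NULL, NULL); (6, Uma, 6); (6, Uma, 6); (7, NULL, NULL); (7, NULL, NULL); (9, NULL, NULL)

LEFT JOIN keeps every row from `vehicles`; unmatched rows get NULL for `trips`'s columns.
Matching on a.vid = b.vid. A NULL in a compared column never satisfies the condition.
- a row (vid=5): no match → kept, b columns NULL.
- a row (vid=9): no match → kept, b columns NULL.
- a row (vid=6): matches 1 b row(s) → 1 output row(s).
- a row (vid=6): matches 1 b row(s) → 1 output row(s).
- a row (vid=7): no match → kept, b columns NULL.
- a row (vid=5): no match → kept, b columns NULL.
- a row (vid=7): no match → kept, b columns NULL.
After projecting and ordering:
a.vid | b.driver | b.vid
5 | NULL | NULL
5 | NULL | NULL
6 | Uma | 6
6 | Uma | 6
7 | NULL | NULL
7 | NULL | NULL
9 | NULL | NULL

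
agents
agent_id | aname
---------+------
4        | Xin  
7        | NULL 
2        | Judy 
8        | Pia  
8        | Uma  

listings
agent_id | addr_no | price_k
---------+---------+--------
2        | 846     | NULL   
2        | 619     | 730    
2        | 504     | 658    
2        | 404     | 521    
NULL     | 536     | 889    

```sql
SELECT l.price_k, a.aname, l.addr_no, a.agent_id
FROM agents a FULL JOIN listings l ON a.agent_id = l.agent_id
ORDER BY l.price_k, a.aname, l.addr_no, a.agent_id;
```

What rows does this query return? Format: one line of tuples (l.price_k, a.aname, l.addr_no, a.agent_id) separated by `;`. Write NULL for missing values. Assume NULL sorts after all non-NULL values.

FULL OUTER JOIN keeps every row from both sides; unmatched rows get NULL for the other side's columns.
Matching on a.agent_id = l.agent_id. A NULL in a compared column never satisfies the condition.
- a (agent_id=4) has no partner → padded with NULL.
- a (agent_id=7) has no partner → padded with NULL.
- a (agent_id=2) pairs with 4 row(s) of l.
- a (agent_id=8) has no partner → padded with NULL.
- a (agent_id=8) has no partner → padded with NULL.
- 1 l row(s) had no a match → kept, a columns NULL.
After projecting and ordering:
l.price_k | a.aname | l.addr_no | a.agent_id
521 | Judy | 404 | 2
658 | Judy | 504 | 2
730 | Judy | 619 | 2
889 | NULL | 536 | NULL
NULL | Judy | 846 | 2
NULL | Pia | NULL | 8
NULL | Uma | NULL | 8
NULL | Xin | NULL | 4
NULL | NULL | NULL | 7

(521, Judy, 404, 2); (658, Judy, 504, 2); (730, Judy, 619, 2); (889, NULL, 536, NULL); (NULL, Judy, 846, 2); (NULL, Pia, NULL, 8); (NULL, Uma, NULL, 8); (NULL, Xin, NULL, 4); (NULL, NULL, NULL, 7)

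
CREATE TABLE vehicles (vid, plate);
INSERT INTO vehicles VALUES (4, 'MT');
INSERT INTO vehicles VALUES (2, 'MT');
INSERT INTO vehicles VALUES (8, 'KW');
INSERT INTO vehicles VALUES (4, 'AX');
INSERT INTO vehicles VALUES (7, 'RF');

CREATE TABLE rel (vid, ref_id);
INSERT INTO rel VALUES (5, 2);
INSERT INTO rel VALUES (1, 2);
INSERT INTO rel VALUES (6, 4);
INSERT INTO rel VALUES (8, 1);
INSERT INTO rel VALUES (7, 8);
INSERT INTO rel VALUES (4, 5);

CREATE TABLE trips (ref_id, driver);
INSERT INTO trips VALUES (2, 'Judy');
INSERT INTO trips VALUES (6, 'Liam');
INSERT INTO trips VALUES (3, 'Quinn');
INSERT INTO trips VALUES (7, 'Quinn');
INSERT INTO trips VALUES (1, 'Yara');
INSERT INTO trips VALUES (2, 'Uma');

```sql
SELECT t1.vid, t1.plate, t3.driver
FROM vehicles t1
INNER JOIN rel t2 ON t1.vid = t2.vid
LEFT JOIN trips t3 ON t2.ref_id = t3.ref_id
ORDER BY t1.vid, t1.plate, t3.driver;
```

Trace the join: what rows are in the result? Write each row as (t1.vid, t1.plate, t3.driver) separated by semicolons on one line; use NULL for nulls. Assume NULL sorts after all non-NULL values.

(4, AX, NULL); (4, MT, NULL); (7, RF, NULL); (8, KW, Yara)

Evaluate left to right. First `vehicles t1 INNER JOIN rel t2` on vid: 4 row(s).
Then LEFT JOIN `trips t3` on ref_id: each of those 4 rows is kept; rows whose t2.ref_id has no match in t3 get NULL for t3's columns.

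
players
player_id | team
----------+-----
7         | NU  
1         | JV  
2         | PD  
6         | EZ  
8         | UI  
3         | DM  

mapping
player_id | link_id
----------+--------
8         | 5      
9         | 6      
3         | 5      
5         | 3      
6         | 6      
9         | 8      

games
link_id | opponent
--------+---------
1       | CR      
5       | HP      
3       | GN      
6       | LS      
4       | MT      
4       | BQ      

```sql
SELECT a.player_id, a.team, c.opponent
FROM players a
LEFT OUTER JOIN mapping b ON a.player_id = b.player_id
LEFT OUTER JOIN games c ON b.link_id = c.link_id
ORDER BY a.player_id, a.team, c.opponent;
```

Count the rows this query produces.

Evaluate left to right. First `players a LEFT JOIN mapping b` on player_id: 6 row(s).
Then LEFT JOIN `games c` on link_id: each of those 6 rows is kept; rows whose b.link_id has no match in c get NULL for c's columns.
Result: 6 row(s).

6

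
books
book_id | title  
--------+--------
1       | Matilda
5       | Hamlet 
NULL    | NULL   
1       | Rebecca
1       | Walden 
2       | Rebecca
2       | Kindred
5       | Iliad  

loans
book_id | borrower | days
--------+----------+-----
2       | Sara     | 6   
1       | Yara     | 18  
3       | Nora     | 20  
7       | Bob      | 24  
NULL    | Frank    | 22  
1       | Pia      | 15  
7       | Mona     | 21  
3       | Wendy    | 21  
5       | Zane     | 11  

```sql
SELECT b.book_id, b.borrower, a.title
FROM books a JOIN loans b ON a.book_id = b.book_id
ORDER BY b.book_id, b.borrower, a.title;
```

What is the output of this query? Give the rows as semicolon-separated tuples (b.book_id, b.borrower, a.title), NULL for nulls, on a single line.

(1, Pia, Matilda); (1, Pia, Rebecca); (1, Pia, Walden); (1, Yara, Matilda); (1, Yara, Rebecca); (1, Yara, Walden); (2, Sara, Kindred); (2, Sara, Rebecca); (5, Zane, Hamlet); (5, Zane, Iliad)

INNER JOIN keeps only pairs where the ON condition holds.
Matching on a.book_id = b.book_id. A NULL in a compared column never satisfies the condition.
- a (book_id=1) pairs with 2 row(s) of b.
- a (book_id=5) pairs with 1 row(s) of b.
- a (book_id=NULL) has no partner → excluded.
- a (book_id=1) pairs with 2 row(s) of b.
- a (book_id=1) pairs with 2 row(s) of b.
- a (book_id=2) pairs with 1 row(s) of b.
- a (book_id=2) pairs with 1 row(s) of b.
- a (book_id=5) pairs with 1 row(s) of b.
After projecting and ordering:
b.book_id | b.borrower | a.title
1 | Pia | Matilda
1 | Pia | Rebecca
1 | Pia | Walden
1 | Yara | Matilda
1 | Yara | Rebecca
1 | Yara | Walden
2 | Sara | Kindred
2 | Sara | Rebecca
5 | Zane | Hamlet
5 | Zane | Iliad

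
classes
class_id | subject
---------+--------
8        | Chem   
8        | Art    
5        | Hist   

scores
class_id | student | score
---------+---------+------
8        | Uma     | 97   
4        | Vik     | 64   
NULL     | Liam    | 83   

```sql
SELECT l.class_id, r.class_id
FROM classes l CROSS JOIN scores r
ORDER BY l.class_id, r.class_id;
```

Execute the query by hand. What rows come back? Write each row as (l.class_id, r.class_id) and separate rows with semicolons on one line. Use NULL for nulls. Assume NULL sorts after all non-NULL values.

(5, 4); (5, 8); (5, NULL); (8, 4); (8, 4); (8, 8); (8, 8); (8, NULL); (8, NULL)

CROSS JOIN pairs every row of `classes` with every row of `scores`: 3 × 3 = 9 rows.
After projecting and ordering:
l.class_id | r.class_id
5 | 4
5 | 8
5 | NULL
8 | 4
8 | 4
8 | 8
8 | 8
8 | NULL
8 | NULL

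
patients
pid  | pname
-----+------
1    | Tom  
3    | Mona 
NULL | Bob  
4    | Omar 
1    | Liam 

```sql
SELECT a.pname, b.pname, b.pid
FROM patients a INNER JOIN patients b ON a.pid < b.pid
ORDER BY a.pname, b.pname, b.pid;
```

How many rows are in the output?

5

INNER JOIN keeps only pairs where the ON condition holds.
Matching on a.pid < b.pid. A NULL in a compared column never satisfies the condition.
- pid=1: 2 matching b row(s), so 2 row(s) emitted.
- pid=3: 1 matching b row(s), so 1 row(s) emitted.
- pid=NULL: no matching b row, dropped.
- pid=4: no matching b row, dropped.
- pid=1: 2 matching b row(s), so 2 row(s) emitted.
Total: 5 rows.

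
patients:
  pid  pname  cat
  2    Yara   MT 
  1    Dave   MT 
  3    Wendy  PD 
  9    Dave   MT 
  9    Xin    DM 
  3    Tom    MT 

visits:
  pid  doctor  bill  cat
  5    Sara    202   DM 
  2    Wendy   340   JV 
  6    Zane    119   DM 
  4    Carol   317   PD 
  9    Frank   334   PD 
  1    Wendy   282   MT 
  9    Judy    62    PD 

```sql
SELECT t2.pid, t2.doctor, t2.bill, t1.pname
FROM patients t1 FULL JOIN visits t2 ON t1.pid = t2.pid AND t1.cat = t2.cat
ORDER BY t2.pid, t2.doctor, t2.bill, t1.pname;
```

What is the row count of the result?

FULL OUTER JOIN keeps every row from both sides; unmatched rows get NULL for the other side's columns.
Matching on t1.pid = t2.pid AND t1.cat = t2.cat.
Matched pairs: 1; unmatched t1 rows kept: 5; unmatched t2 rows kept: 6.
Total: 1 matched + 11 padded = 12 rows.

12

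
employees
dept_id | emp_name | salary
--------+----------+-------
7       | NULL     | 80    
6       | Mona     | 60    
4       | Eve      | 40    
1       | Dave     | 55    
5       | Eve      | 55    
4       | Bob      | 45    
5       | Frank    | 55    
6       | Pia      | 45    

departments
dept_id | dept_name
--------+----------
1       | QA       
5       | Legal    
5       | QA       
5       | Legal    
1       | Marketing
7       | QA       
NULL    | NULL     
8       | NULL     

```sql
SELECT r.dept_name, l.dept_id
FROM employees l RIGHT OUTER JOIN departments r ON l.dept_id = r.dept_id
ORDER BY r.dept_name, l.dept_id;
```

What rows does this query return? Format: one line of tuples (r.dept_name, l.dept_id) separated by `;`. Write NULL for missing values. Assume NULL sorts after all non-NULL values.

(Legal, 5); (Legal, 5); (Legal, 5); (Legal, 5); (Marketing, 1); (QA, 1); (QA, 5); (QA, 5); (QA, 7); (NULL, NULL); (NULL, NULL)

RIGHT JOIN keeps every row from `departments`; unmatched rows get NULL for `employees`'s columns.
Matching on l.dept_id = r.dept_id. A NULL in a compared column never satisfies the condition.
- l row (dept_id=7): matches 1 r row(s) → 1 output row(s).
- l row (dept_id=6): no match.
- l row (dept_id=4): no match.
- l row (dept_id=1): matches 2 r row(s) → 2 output row(s).
- l row (dept_id=5): matches 3 r row(s) → 3 output row(s).
- l row (dept_id=4): no match.
- l row (dept_id=5): matches 3 r row(s) → 3 output row(s).
- l row (dept_id=6): no match.
- 2 row(s) from r found no l partner → padded with NULL.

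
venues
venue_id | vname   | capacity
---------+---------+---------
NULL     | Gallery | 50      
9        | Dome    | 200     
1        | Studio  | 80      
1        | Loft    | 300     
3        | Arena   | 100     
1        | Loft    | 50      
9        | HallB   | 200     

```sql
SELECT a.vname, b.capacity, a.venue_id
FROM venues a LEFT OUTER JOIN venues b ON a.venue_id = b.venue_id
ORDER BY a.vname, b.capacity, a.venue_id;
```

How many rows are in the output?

15

LEFT JOIN keeps every row from `venues a`; unmatched rows get NULL for `venues b`'s columns.
Matching on a.venue_id = b.venue_id. A NULL in a compared column never satisfies the condition.
- a[0] venue_id=NULL → no match; kept with NULLs on the b side.
- a[1] venue_id=9 → 2 match(es) in b → 2 row(s).
- a[2] venue_id=1 → 3 match(es) in b → 3 row(s).
- a[3] venue_id=1 → 3 match(es) in b → 3 row(s).
- a[4] venue_id=3 → 1 match(es) in b → 1 row(s).
- a[5] venue_id=1 → 3 match(es) in b → 3 row(s).
- a[6] venue_id=9 → 2 match(es) in b → 2 row(s).
Total: 14 matched + 1 padded = 15 rows.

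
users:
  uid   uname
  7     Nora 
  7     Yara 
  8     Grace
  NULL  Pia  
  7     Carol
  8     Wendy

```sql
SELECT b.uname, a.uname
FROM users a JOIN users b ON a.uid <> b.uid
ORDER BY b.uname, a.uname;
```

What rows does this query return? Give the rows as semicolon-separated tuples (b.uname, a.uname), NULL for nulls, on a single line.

INNER JOIN keeps only pairs where the ON condition holds.
Matching on a.uid <> b.uid. A NULL in a compared column never satisfies the condition.
- a (uid=7) pairs with 2 row(s) of b.
- a (uid=7) pairs with 2 row(s) of b.
- a (uid=8) pairs with 3 row(s) of b.
- a (uid=NULL) has no partner → excluded.
- a (uid=7) pairs with 2 row(s) of b.
- a (uid=8) pairs with 3 row(s) of b.

(Carol, Grace); (Carol, Wendy); (Grace, Carol); (Grace, Nora); (Grace, Yara); (Nora, Grace); (Nora, Wendy); (Wendy, Carol); (Wendy, Nora); (Wendy, Yara); (Yara, Grace); (Yara, Wendy)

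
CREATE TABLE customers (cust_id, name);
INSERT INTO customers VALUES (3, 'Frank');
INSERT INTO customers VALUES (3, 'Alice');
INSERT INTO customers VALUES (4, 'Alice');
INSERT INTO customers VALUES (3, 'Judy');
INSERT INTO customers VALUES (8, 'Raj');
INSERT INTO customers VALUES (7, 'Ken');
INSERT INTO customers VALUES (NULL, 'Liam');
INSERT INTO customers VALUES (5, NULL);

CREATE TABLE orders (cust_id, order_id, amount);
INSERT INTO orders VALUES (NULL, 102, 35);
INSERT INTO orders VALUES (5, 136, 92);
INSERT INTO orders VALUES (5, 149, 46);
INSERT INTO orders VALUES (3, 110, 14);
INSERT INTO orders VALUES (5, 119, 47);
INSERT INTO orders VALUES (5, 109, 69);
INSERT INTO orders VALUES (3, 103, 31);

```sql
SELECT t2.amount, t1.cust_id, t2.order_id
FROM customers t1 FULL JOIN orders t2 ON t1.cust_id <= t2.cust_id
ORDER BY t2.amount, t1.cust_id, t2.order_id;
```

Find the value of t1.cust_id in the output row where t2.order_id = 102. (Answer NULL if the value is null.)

NULL

FULL OUTER JOIN keeps every row from both sides; unmatched rows get NULL for the other side's columns.
Matching on t1.cust_id <= t2.cust_id. A NULL in a compared column never satisfies the condition.
Matched pairs: 26; unmatched t1 rows kept: 3; unmatched t2 rows kept: 1.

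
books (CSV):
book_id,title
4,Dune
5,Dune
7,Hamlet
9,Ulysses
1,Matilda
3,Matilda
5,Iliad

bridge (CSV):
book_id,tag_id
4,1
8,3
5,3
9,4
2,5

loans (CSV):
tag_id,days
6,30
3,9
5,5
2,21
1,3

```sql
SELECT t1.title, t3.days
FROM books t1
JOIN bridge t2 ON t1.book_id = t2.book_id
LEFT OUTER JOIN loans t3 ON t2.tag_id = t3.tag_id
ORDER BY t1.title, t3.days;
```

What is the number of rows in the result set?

Joins associate left-to-right: books INNER JOIN bridge on book_id gives 4 intermediate row(s).
Then LEFT JOIN `loans t3` on tag_id: each of those 4 rows is kept; rows whose t2.tag_id has no match in t3 get NULL for t3's columns.
Result: 4 row(s).

4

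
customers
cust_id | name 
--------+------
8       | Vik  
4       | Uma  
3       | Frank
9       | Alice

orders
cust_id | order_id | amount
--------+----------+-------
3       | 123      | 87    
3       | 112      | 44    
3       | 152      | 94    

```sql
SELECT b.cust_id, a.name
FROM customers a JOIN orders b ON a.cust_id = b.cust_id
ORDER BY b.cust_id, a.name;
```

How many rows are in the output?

INNER JOIN keeps only pairs where the ON condition holds.
Matching on a.cust_id = b.cust_id.
- a[0] cust_id=8 → no match; dropped.
- a[1] cust_id=4 → no match; dropped.
- a[2] cust_id=3 → 3 match(es) in b → 3 row(s).
- a[3] cust_id=9 → no match; dropped.
Total: 3 rows.

3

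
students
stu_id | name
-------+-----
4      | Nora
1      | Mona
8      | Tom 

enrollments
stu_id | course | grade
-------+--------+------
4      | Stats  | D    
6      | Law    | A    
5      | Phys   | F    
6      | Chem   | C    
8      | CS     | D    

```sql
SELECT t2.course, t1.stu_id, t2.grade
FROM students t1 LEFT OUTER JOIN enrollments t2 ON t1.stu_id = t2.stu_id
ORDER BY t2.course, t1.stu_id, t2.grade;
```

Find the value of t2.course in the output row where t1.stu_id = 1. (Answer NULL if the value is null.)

NULL

LEFT JOIN keeps every row from `students`; unmatched rows get NULL for `enrollments`'s columns.
Matching on t1.stu_id = t2.stu_id.
Matched pairs: 2; unmatched t1 rows kept: 1.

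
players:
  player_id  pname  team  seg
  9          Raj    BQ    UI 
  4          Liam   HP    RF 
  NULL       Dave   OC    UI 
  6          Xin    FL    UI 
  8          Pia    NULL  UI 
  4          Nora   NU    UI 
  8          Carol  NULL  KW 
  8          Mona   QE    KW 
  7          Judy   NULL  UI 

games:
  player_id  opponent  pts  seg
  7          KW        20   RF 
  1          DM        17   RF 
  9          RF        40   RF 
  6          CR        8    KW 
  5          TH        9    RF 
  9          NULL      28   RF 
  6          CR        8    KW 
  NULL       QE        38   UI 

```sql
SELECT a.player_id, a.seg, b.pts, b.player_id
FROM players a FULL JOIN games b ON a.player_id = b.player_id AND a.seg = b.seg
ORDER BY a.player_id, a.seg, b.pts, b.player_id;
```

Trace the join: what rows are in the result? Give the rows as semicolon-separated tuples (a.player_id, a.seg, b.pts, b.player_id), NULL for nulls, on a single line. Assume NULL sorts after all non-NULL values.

(4, RF, NULL, NULL); (4, UI, NULL, NULL); (6, UI, NULL, NULL); (7, UI, NULL, NULL); (8, KW, NULL, NULL); (8, KW, NULL, NULL); (8, UI, NULL, NULL); (9, UI, NULL, NULL); (NULL, UI, NULL, NULL); (NULL, NULL, 8, 6); (NULL, NULL, 8, 6); (NULL, NULL, 9, 5); (NULL, NULL, 17, 1); (NULL, NULL, 20, 7); (NULL, NULL, 28, 9); (NULL, NULL, 38, NULL); (NULL, NULL, 40, 9)

FULL OUTER JOIN keeps every row from both sides; unmatched rows get NULL for the other side's columns.
Matching on a.player_id = b.player_id AND a.seg = b.seg. A NULL in a compared column never satisfies the condition.
- a (player_id=9, seg=UI) has no partner → padded with NULL.
- a (player_id=4, seg=RF) has no partner → padded with NULL.
- a (player_id=NULL, seg=UI) has no partner → padded with NULL.
- a (player_id=6, seg=UI) has no partner → padded with NULL.
- a (player_id=8, seg=UI) has no partner → padded with NULL.
- a (player_id=4, seg=UI) has no partner → padded with NULL.
- a (player_id=8, seg=KW) has no partner → padded with NULL.
- a (player_id=8, seg=KW) has no partner → padded with NULL.
- a (player_id=7, seg=UI) has no partner → padded with NULL.
- plus 8 unmatched b row(s), each kept with NULL a columns.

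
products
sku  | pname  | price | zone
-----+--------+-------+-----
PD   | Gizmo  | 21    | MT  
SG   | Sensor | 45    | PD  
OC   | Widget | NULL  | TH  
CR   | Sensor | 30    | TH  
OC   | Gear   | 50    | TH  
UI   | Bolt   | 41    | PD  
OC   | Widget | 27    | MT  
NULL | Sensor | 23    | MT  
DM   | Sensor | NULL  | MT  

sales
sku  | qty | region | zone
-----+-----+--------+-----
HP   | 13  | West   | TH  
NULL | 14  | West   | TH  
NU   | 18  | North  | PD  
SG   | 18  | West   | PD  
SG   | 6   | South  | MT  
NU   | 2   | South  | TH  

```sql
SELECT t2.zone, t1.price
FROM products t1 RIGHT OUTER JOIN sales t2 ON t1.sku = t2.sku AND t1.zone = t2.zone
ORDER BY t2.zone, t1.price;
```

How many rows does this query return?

RIGHT JOIN keeps every row from `sales`; unmatched rows get NULL for `products`'s columns.
Matching on t1.sku = t2.sku AND t1.zone = t2.zone. A NULL in a compared column never satisfies the condition.
- t1[0] sku=PD, zone=MT → no match.
- t1[1] sku=SG, zone=PD → 1 match(es) in t2 → 1 row(s).
- t1[2] sku=OC, zone=TH → no match.
- t1[3] sku=CR, zone=TH → no match.
- t1[4] sku=OC, zone=TH → no match.
- t1[5] sku=UI, zone=PD → no match.
- t1[6] sku=OC, zone=MT → no match.
- t1[7] sku=NULL, zone=MT → no match.
- t1[8] sku=DM, zone=MT → no match.
- 5 t2 row(s) had no t1 match → kept, t1 columns NULL.
Total: 1 matched + 5 padded = 6 rows.

6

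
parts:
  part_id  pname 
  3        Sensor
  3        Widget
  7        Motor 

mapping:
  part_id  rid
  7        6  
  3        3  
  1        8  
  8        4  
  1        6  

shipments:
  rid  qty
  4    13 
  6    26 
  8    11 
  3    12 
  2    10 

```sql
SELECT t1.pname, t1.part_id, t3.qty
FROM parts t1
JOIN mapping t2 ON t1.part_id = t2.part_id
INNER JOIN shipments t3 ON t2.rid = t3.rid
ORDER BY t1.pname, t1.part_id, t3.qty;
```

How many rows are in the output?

3

Step 1 — t1 INNER JOIN t2 on part_id → 3 row(s).
Then INNER JOIN `shipments t3` on rid: keep only rows whose t2.rid appears in t3.
Result: 3 row(s).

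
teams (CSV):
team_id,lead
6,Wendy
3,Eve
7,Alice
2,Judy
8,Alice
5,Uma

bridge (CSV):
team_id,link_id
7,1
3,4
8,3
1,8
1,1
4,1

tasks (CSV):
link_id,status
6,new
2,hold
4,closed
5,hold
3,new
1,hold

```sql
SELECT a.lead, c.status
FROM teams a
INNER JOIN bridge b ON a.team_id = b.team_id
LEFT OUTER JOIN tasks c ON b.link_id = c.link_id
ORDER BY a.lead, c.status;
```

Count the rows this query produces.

Step 1 — a INNER JOIN b on team_id → 3 row(s).
Then LEFT JOIN `tasks c` on link_id: each of those 3 rows is kept; rows whose b.link_id has no match in c get NULL for c's columns.
Result: 3 row(s).

3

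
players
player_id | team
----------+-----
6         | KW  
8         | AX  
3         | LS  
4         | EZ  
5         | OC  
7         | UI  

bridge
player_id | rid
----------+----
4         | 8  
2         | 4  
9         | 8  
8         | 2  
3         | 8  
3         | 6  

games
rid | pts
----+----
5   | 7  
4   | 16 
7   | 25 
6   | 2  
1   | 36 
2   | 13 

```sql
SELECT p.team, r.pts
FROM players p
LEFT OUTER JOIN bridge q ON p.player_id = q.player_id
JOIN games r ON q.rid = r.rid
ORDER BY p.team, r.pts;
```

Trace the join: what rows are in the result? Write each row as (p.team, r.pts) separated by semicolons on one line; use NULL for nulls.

(AX, 13); (LS, 2)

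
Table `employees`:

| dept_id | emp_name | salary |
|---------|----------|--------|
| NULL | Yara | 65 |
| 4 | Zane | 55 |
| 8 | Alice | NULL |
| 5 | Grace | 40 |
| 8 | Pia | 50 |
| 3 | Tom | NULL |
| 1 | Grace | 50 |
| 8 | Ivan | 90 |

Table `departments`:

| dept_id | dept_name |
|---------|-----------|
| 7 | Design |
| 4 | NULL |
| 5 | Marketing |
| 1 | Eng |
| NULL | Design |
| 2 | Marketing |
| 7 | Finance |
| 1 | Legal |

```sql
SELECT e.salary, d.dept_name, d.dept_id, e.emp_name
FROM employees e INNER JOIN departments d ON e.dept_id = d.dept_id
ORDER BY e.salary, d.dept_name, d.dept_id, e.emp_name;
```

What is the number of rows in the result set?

4

INNER JOIN keeps only pairs where the ON condition holds.
Matching on e.dept_id = d.dept_id. A NULL in a compared column never satisfies the condition.
Matched pairs: 4.
Total: 4 rows.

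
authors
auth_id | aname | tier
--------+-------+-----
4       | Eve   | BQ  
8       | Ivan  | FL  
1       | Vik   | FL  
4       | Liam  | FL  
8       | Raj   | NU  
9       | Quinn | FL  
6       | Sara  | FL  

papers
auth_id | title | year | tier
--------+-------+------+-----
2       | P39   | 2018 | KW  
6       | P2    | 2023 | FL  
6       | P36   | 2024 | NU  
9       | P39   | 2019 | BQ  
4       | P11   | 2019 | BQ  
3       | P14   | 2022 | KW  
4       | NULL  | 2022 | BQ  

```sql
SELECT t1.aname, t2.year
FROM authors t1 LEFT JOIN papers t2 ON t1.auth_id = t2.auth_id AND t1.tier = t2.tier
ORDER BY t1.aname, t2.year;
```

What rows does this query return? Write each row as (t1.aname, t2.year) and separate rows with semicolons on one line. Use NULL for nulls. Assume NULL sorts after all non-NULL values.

(Eve, 2019); (Eve, 2022); (Ivan, NULL); (Liam, NULL); (Quinn, NULL); (Raj, NULL); (Sara, 2023); (Vik, NULL)

LEFT JOIN keeps every row from `authors`; unmatched rows get NULL for `papers`'s columns.
Matching on t1.auth_id = t2.auth_id AND t1.tier = t2.tier.
Matched pairs: 3; unmatched t1 rows kept: 5.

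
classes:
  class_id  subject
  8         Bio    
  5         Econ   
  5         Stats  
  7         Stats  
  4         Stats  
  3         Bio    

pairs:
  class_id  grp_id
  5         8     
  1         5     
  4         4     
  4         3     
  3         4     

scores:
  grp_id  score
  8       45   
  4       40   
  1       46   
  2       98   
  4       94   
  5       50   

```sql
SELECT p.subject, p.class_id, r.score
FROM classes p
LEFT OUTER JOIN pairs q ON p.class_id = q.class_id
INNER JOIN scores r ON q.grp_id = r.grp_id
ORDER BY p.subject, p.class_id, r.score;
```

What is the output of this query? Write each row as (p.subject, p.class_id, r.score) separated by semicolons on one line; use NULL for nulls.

(Bio, 3, 40); (Bio, 3, 94); (Econ, 5, 45); (Stats, 4, 40); (Stats, 4, 94); (Stats, 5, 45)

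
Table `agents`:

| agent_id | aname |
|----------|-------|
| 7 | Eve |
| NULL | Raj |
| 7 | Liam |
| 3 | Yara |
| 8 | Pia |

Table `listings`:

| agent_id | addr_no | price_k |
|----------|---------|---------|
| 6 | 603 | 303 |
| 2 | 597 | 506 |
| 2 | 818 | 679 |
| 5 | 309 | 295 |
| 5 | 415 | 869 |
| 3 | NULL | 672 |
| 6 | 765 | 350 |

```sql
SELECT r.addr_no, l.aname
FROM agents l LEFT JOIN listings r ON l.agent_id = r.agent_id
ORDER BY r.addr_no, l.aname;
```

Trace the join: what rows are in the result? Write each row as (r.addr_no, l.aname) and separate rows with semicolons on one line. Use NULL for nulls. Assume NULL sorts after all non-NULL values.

(NULL, Eve); (NULL, Liam); (NULL, Pia); (NULL, Raj); (NULL, Yara)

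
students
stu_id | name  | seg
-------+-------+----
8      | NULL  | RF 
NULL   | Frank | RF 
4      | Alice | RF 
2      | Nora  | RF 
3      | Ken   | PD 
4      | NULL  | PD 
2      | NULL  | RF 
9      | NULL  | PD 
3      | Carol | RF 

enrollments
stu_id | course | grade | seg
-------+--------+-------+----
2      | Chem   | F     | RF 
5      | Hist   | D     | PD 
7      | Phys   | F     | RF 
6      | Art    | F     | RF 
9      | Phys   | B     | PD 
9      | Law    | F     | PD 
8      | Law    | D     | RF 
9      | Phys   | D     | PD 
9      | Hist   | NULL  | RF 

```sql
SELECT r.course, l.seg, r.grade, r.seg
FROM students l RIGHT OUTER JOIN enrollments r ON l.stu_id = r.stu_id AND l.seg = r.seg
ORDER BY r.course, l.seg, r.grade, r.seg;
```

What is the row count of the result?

10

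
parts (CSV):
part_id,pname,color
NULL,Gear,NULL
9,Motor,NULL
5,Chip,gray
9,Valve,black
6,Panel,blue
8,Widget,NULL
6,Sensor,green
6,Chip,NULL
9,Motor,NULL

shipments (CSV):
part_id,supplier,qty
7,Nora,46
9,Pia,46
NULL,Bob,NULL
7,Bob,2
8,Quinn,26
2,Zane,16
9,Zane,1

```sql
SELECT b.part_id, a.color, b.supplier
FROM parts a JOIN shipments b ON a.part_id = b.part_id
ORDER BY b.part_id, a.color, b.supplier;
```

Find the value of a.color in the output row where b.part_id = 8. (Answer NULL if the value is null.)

NULL

INNER JOIN keeps only pairs where the ON condition holds.
Matching on a.part_id = b.part_id. A NULL in a compared column never satisfies the condition.
- part_id=NULL: no matching b row, dropped.
- part_id=9: 2 matching b row(s), so 2 row(s) emitted.
- part_id=5: no matching b row, dropped.
- part_id=9: 2 matching b row(s), so 2 row(s) emitted.
- part_id=6: no matching b row, dropped.
- part_id=8: 1 matching b row(s), so 1 row(s) emitted.
- part_id=6: no matching b row, dropped.
- part_id=6: no matching b row, dropped.
- part_id=9: 2 matching b row(s), so 2 row(s) emitted.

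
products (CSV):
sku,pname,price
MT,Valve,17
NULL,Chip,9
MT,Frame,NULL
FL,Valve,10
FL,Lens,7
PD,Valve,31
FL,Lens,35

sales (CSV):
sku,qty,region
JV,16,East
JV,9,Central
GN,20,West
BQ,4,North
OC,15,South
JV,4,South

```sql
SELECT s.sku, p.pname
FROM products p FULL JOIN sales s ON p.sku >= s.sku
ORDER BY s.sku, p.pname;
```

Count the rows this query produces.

20

FULL OUTER JOIN keeps every row from both sides; unmatched rows get NULL for the other side's columns.
Matching on p.sku >= s.sku. A NULL in a compared column never satisfies the condition.
- sku=MT: 5 matching s row(s), so 5 row(s) emitted.
- sku=NULL: no s row matches, row kept with s columns NULL.
- sku=MT: 5 matching s row(s), so 5 row(s) emitted.
- sku=FL: 1 matching s row(s), so 1 row(s) emitted.
- sku=FL: 1 matching s row(s), so 1 row(s) emitted.
- sku=PD: 6 matching s row(s), so 6 row(s) emitted.
- sku=FL: 1 matching s row(s), so 1 row(s) emitted.
Total: 19 matched + 1 padded = 20 rows.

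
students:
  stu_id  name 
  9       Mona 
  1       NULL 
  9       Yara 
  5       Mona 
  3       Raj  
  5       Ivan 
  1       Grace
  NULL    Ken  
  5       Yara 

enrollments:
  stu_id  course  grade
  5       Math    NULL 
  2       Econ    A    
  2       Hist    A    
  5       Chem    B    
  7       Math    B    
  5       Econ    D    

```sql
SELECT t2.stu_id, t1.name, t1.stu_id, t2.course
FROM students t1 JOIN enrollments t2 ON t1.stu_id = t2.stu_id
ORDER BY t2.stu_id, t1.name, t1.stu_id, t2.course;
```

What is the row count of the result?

INNER JOIN keeps only pairs where the ON condition holds.
Matching on t1.stu_id = t2.stu_id. A NULL in a compared column never satisfies the condition.
- t1 row (stu_id=9): no match → dropped.
- t1 row (stu_id=1): no match → dropped.
- t1 row (stu_id=9): no match → dropped.
- t1 row (stu_id=5): matches 3 t2 row(s) → 3 output row(s).
- t1 row (stu_id=3): no match → dropped.
- t1 row (stu_id=5): matches 3 t2 row(s) → 3 output row(s).
- t1 row (stu_id=1): no match → dropped.
- t1 row (stu_id=NULL): no match → dropped.
- t1 row (stu_id=5): matches 3 t2 row(s) → 3 output row(s).
Total: 9 rows.

9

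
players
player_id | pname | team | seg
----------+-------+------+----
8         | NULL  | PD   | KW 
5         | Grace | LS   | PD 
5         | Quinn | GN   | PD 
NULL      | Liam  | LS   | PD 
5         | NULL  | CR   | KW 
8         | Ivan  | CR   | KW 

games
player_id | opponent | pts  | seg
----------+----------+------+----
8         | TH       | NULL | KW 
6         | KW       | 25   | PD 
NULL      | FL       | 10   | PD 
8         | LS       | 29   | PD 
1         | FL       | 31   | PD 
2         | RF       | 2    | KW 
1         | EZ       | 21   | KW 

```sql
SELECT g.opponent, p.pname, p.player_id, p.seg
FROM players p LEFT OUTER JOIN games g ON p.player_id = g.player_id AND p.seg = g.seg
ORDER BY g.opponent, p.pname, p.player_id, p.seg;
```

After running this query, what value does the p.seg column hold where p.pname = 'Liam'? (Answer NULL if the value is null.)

PD

LEFT JOIN keeps every row from `players`; unmatched rows get NULL for `games`'s columns.
Matching on p.player_id = g.player_id AND p.seg = g.seg. A NULL in a compared column never satisfies the condition.
Matched pairs: 2; unmatched p rows kept: 4.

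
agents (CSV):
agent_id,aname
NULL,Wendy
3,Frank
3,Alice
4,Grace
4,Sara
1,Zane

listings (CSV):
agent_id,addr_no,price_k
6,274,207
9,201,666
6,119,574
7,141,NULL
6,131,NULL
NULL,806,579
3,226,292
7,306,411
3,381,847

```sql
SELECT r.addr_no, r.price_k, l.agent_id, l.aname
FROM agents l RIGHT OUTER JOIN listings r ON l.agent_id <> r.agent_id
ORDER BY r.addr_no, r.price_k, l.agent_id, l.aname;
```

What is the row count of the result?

37

RIGHT JOIN keeps every row from `listings`; unmatched rows get NULL for `agents`'s columns.
Matching on l.agent_id <> r.agent_id. A NULL in a compared column never satisfies the condition.
Matched pairs: 36; unmatched r rows kept: 1.
Total: 36 matched + 1 padded = 37 rows.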